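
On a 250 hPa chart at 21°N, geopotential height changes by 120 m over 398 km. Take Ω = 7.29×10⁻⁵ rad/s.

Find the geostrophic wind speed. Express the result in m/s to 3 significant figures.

Coriolis parameter at 21°N:
f = 2Ω sin φ = 2 × 7.29×10⁻⁵ × sin 21° = 5.23×10⁻⁵ s⁻¹
Height gradient: |∂Z/∂n| = 120 m / 398000 m = 3.02×10⁻⁴
On a pressure surface, geostrophic balance gives V_g = (g/f)|∂Z/∂n|:
V_g = 9.81 × 3.02×10⁻⁴ / 5.23×10⁻⁵ = 56.6 m/s

56.6 m/s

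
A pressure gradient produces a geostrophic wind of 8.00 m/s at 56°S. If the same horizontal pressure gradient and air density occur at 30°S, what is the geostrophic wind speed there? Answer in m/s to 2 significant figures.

With the same pressure gradient and density, V_g ∝ 1/f ∝ 1/sin φ.
V₂ = V₁ · sin φ₁ / sin φ₂ = 8.00 × sin 56° / sin 30°
V₂ = 8.00 × 0.8290/0.5000 = 13 m/s

13 m/s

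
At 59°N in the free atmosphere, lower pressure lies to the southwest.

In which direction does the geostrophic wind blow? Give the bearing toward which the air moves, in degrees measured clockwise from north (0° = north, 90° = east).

315°

The pressure-gradient force points toward the southwest (bearing 225°).
Geostrophic balance: in the Northern Hemisphere the Coriolis force deflects motion to the right, so the geostrophic wind blows 90° to the right of the pressure-gradient force (low pressure on the left).
Rotating 225° by 90° clockwise gives 315° — the wind blows toward the northwest.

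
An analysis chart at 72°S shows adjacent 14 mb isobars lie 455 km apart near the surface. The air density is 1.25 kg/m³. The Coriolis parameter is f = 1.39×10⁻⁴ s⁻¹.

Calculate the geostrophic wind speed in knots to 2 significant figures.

34 knots

Pressure gradient: |∂P/∂n| = 1400 Pa / 455000 m = 3.08×10⁻³ Pa/m
Geostrophic balance (pressure-gradient force = Coriolis force):
V_g = (1/(fρ)) |∂P/∂n| = 3.08×10⁻³ / (1.39×10⁻⁴ × 1.25) = 17.7 m/s
Converting: 17.7 m/s × 1.944 = 34 knots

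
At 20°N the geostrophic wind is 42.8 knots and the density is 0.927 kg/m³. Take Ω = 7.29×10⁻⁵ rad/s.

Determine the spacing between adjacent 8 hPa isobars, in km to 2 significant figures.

790 km

Coriolis parameter at 20°N:
f = 2Ω sin φ = 2 × 7.29×10⁻⁵ × sin 20° = 4.99×10⁻⁵ s⁻¹
Wind speed in SI: 42.8 knots = 22.0 m/s
Geostrophic balance rearranged: |∂P/∂n| = f ρ V_g
|∂P/∂n| = 4.99×10⁻⁵ × 0.927 × 22.0 = 1.02×10⁻³ Pa/m
Isobar spacing: Δn = ΔP/|∂P/∂n| = 800 Pa / 1.02×10⁻³ Pa/m = 785994 m ≈ 790 km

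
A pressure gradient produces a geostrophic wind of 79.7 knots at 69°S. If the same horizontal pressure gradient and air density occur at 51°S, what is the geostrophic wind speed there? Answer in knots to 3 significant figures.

With the same pressure gradient and density, V_g ∝ 1/f ∝ 1/sin φ.
V₂ = V₁ · sin φ₁ / sin φ₂ = 79.7 × sin 69° / sin 51°
V₂ = 79.7 × 0.9336/0.7771 = 95.7 knots

95.7 knots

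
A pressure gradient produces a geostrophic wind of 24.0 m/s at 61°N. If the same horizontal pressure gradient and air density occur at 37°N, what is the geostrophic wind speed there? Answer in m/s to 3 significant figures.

With the same pressure gradient and density, V_g ∝ 1/f ∝ 1/sin φ.
V₂ = V₁ · sin φ₁ / sin φ₂ = 24.0 × sin 61° / sin 37°
V₂ = 24.0 × 0.8746/0.6018 = 34.9 m/s

34.9 m/s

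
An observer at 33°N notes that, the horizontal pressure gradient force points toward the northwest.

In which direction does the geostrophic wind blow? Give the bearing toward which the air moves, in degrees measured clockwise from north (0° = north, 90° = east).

045°

The pressure-gradient force points toward the northwest (bearing 315°).
Geostrophic balance: in the Northern Hemisphere the Coriolis force deflects motion to the right, so the geostrophic wind blows 90° to the right of the pressure-gradient force (low pressure on the left).
Rotating 315° by 90° clockwise gives 045° — the wind blows toward the northeast.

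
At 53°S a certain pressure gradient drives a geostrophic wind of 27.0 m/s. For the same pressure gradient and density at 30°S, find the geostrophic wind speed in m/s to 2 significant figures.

With the same pressure gradient and density, V_g ∝ 1/f ∝ 1/sin φ.
V₂ = V₁ · sin φ₁ / sin φ₂ = 27.0 × sin 53° / sin 30°
V₂ = 27.0 × 0.7986/0.5000 = 43 m/s

43 m/s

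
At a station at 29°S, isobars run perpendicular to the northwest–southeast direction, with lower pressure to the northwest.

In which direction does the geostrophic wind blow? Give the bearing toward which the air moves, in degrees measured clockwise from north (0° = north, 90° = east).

The pressure-gradient force points toward the northwest (bearing 315°).
Geostrophic balance: in the Southern Hemisphere the Coriolis force deflects motion to the left, so the geostrophic wind blows 90° to the left of the pressure-gradient force (low pressure on the right).
Rotating 315° by 90° counterclockwise gives 225° — the wind blows toward the southwest.

225°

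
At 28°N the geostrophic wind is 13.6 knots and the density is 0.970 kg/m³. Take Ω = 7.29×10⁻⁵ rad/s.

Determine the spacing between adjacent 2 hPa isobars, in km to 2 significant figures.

430 km

Coriolis parameter at 28°N:
f = 2Ω sin φ = 2 × 7.29×10⁻⁵ × sin 28° = 6.84×10⁻⁵ s⁻¹
Wind speed in SI: 13.6 knots = 7.00 m/s
Geostrophic balance rearranged: |∂P/∂n| = f ρ V_g
|∂P/∂n| = 6.84×10⁻⁵ × 0.970 × 7.00 = 4.65×10⁻⁴ Pa/m
Isobar spacing: Δn = ΔP/|∂P/∂n| = 200 Pa / 4.65×10⁻⁴ Pa/m = 430541 m ≈ 430 km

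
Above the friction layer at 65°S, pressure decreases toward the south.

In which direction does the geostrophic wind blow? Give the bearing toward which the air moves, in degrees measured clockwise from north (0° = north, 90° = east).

090°

The pressure-gradient force points toward the south (bearing 180°).
Geostrophic balance: in the Southern Hemisphere the Coriolis force deflects motion to the left, so the geostrophic wind blows 90° to the left of the pressure-gradient force (low pressure on the right).
Rotating 180° by 90° counterclockwise gives 090° — the wind blows toward the east.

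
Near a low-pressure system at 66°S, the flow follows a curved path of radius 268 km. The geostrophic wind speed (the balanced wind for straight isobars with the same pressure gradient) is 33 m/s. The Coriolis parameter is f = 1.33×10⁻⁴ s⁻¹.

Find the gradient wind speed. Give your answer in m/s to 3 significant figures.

Around a low, centrifugal force acts outward with Coriolis, so pressure-gradient force balances both:
(1/ρ)|∂P/∂n| = fV + V²/R  →  V² + fR·V − fR·V_g = 0
With fR = 1.33×10⁻⁴ × 268×10³ m = 35.6 m/s:
V = [−fR + √((fR)² + 4 fR V_g)]/2 = [−35.6 + √(35.6² + 4×35.6×33)]/2 = 20.8 m/s
Subgeostrophic (V < V_g = 33 m/s), as expected around a low.

20.8 m/s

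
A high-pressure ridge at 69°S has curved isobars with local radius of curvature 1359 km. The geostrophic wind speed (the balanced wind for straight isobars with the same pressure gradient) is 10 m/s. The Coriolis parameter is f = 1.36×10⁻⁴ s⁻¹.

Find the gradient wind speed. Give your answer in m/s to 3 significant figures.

Around a high, pressure-gradient force acts outward with centrifugal, so Coriolis balances both:
fV = (1/ρ)|∂P/∂n| + V²/R  →  V² − fR·V + fR·V_g = 0
With fR = 1.36×10⁻⁴ × 1359×10³ m = 185 m/s:
V = [fR − √((fR)² − 4 fR V_g)]/2 = [185 − √(185² − 4×185×10)]/2 = 10.6 m/s
Supergeostrophic (V > V_g = 10 m/s), as expected around a high.

10.6 m/s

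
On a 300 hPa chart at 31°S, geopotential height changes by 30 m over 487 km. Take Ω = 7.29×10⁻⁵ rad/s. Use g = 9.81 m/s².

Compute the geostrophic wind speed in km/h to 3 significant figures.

29.0 km/h

Coriolis parameter at 31°S:
f = 2Ω sin φ = 2 × 7.29×10⁻⁵ × sin 31° = 7.51×10⁻⁵ s⁻¹
Height gradient: |∂Z/∂n| = 30 m / 487000 m = 6.16×10⁻⁵
On a pressure surface, geostrophic balance gives V_g = (g/f)|∂Z/∂n|:
V_g = 9.81 × 6.16×10⁻⁵ / 7.51×10⁻⁵ = 8.05 m/s
Converting: 8.05 m/s × 3.6 = 29.0 km/h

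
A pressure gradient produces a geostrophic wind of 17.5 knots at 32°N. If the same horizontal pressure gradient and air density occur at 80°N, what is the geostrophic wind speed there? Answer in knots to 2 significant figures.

With the same pressure gradient and density, V_g ∝ 1/f ∝ 1/sin φ.
V₂ = V₁ · sin φ₁ / sin φ₂ = 17.5 × sin 32° / sin 80°
V₂ = 17.5 × 0.5299/0.9848 = 9.4 knots

9.4 knots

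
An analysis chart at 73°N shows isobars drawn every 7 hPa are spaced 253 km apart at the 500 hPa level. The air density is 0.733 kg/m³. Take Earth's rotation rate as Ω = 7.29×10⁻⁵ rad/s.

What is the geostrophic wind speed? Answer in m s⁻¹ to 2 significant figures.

Coriolis parameter at 73°N:
f = 2Ω sin φ = 2 × 7.29×10⁻⁵ × sin 73° = 1.39×10⁻⁴ s⁻¹
Pressure gradient: |∂P/∂n| = 700 Pa / 253000 m = 2.77×10⁻³ Pa/m
Geostrophic balance (pressure-gradient force = Coriolis force):
V_g = (1/(fρ)) |∂P/∂n| = 2.77×10⁻³ / (1.39×10⁻⁴ × 0.733) = 27.1 m/s

27 m s⁻¹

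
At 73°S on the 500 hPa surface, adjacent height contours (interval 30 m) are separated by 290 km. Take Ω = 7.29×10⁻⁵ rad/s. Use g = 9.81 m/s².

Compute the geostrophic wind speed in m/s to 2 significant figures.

7.3 m/s

Coriolis parameter at 73°S:
f = 2Ω sin φ = 2 × 7.29×10⁻⁵ × sin 73° = 1.39×10⁻⁴ s⁻¹
Height gradient: |∂Z/∂n| = 30 m / 290000 m = 1.03×10⁻⁴
On a pressure surface, geostrophic balance gives V_g = (g/f)|∂Z/∂n|:
V_g = 9.81 × 1.03×10⁻⁴ / 1.39×10⁻⁴ = 7.28 m/s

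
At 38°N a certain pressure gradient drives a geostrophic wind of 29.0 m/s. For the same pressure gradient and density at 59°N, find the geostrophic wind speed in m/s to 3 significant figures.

With the same pressure gradient and density, V_g ∝ 1/f ∝ 1/sin φ.
V₂ = V₁ · sin φ₁ / sin φ₂ = 29.0 × sin 38° / sin 59°
V₂ = 29.0 × 0.6157/0.8572 = 20.8 m/s

20.8 m/s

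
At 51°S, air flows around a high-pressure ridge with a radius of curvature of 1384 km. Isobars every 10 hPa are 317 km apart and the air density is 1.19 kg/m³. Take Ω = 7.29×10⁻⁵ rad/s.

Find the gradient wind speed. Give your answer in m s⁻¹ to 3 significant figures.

Coriolis parameter at 51°S:
f = 2Ω sin φ = 2 × 7.29×10⁻⁵ × sin 51° = 1.13×10⁻⁴ s⁻¹
Pressure gradient: |∂P/∂n| = 1000 Pa / 317000 m = 3.15×10⁻³ Pa/m
Geostrophic speed: V_g = |∂P/∂n|/(fρ) = 3.15×10⁻³/(1.13×10⁻⁴ × 1.19) = 23.4 m/s
Around a high, pressure-gradient force acts outward with centrifugal, so Coriolis balances both:
fV = (1/ρ)|∂P/∂n| + V²/R  →  V² − fR·V + fR·V_g = 0
With fR = 1.13×10⁻⁴ × 1384×10³ m = 157 m/s:
V = [fR − √((fR)² − 4 fR V_g)]/2 = [157 − √(157² − 4×157×23.4)]/2 = 28.6 m/s
Supergeostrophic (V > V_g = 23.4 m/s), as expected around a high.

28.6 m s⁻¹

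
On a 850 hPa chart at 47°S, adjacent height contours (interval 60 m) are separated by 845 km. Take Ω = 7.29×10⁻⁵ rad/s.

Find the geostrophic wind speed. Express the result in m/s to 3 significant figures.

Coriolis parameter at 47°S:
f = 2Ω sin φ = 2 × 7.29×10⁻⁵ × sin 47° = 1.07×10⁻⁴ s⁻¹
Height gradient: |∂Z/∂n| = 60 m / 845000 m = 7.10×10⁻⁵
On a pressure surface, geostrophic balance gives V_g = (g/f)|∂Z/∂n|:
V_g = 9.81 × 7.10×10⁻⁵ / 1.07×10⁻⁴ = 6.53 m/s

6.53 m/s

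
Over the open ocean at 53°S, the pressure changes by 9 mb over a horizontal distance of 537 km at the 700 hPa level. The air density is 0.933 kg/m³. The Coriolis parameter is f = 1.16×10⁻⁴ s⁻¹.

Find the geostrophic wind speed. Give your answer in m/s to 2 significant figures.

15 m/s

Pressure gradient: |∂P/∂n| = 900 Pa / 537000 m = 1.68×10⁻³ Pa/m
Geostrophic balance (pressure-gradient force = Coriolis force):
V_g = (1/(fρ)) |∂P/∂n| = 1.68×10⁻³ / (1.16×10⁻⁴ × 0.933) = 15.5 m/s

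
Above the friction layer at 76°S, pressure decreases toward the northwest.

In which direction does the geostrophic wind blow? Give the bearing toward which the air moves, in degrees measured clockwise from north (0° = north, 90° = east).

225°

The pressure-gradient force points toward the northwest (bearing 315°).
Geostrophic balance: in the Southern Hemisphere the Coriolis force deflects motion to the left, so the geostrophic wind blows 90° to the left of the pressure-gradient force (low pressure on the right).
Rotating 315° by 90° counterclockwise gives 225° — the wind blows toward the southwest.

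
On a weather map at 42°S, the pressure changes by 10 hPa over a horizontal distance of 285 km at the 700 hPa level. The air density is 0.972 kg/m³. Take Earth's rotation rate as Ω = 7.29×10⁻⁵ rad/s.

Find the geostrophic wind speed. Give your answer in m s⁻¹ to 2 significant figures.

Coriolis parameter at 42°S:
f = 2Ω sin φ = 2 × 7.29×10⁻⁵ × sin 42° = 9.76×10⁻⁵ s⁻¹
Pressure gradient: |∂P/∂n| = 1000 Pa / 285000 m = 3.51×10⁻³ Pa/m
Geostrophic balance (pressure-gradient force = Coriolis force):
V_g = (1/(fρ)) |∂P/∂n| = 3.51×10⁻³ / (9.76×10⁻⁵ × 0.972) = 37.0 m/s

37 m s⁻¹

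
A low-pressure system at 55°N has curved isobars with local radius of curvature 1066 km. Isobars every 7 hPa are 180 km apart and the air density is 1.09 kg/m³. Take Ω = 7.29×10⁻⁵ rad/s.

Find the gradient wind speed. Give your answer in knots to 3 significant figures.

48.5 knots

Coriolis parameter at 55°N:
f = 2Ω sin φ = 2 × 7.29×10⁻⁵ × sin 55° = 1.19×10⁻⁴ s⁻¹
Pressure gradient: |∂P/∂n| = 700 Pa / 180000 m = 3.89×10⁻³ Pa/m
Geostrophic speed: V_g = |∂P/∂n|/(fρ) = 3.89×10⁻³/(1.19×10⁻⁴ × 1.09) = 29.9 m/s
Around a low, centrifugal force acts outward with Coriolis, so pressure-gradient force balances both:
(1/ρ)|∂P/∂n| = fV + V²/R  →  V² + fR·V − fR·V_g = 0
With fR = 1.19×10⁻⁴ × 1066×10³ m = 127 m/s:
V = [−fR + √((fR)² + 4 fR V_g)]/2 = [−127 + √(127² + 4×127×29.9)]/2 = 25 m/s
Subgeostrophic (V < V_g = 29.9 m/s), as expected around a low.
Converting: 25 m/s × 1.944 = 48.5 knots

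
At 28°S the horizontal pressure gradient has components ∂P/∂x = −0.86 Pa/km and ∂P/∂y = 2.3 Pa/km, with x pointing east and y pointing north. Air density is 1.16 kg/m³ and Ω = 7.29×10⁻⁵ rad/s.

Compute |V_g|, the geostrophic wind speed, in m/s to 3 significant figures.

30.9 m/s

Coriolis parameter at 28°S:
f = 2Ω sin φ = 2 × 7.29×10⁻⁵ × sin 28° = 6.84×10⁻⁵ s⁻¹
In the Southern Hemisphere f is negative: f = −6.84×10⁻⁵ s⁻¹.
Component geostrophic relations (x east, y north):
u_g = −(1/(fρ)) ∂P/∂y,  v_g = (1/(fρ)) ∂P/∂x
u_g = −(2.3×10⁻³)/(−6.84×10⁻⁵ × 1.16) = 29.0 m/s;  v_g = (−0.86×10⁻³)/(−6.84×10⁻⁵ × 1.16) = 10.8 m/s
|V_g| = √(u_g² + v_g²) = 30.9 m/s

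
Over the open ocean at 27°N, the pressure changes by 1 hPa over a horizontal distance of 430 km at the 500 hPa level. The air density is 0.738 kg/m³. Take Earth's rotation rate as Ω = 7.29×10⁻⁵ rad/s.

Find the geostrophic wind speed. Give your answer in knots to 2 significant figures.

9.3 knots

Coriolis parameter at 27°N:
f = 2Ω sin φ = 2 × 7.29×10⁻⁵ × sin 27° = 6.62×10⁻⁵ s⁻¹
Pressure gradient: |∂P/∂n| = 100 Pa / 430000 m = 2.33×10⁻⁴ Pa/m
Geostrophic balance (pressure-gradient force = Coriolis force):
V_g = (1/(fρ)) |∂P/∂n| = 2.33×10⁻⁴ / (6.62×10⁻⁵ × 0.738) = 4.76 m/s
Converting: 4.76 m/s × 1.944 = 9.3 knots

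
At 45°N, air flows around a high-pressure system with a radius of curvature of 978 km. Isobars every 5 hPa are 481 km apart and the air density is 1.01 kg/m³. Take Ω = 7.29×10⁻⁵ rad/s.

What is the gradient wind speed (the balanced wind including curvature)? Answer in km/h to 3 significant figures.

40.4 km/h

Coriolis parameter at 45°N:
f = 2Ω sin φ = 2 × 7.29×10⁻⁵ × sin 45° = 1.03×10⁻⁴ s⁻¹
Pressure gradient: |∂P/∂n| = 500 Pa / 481000 m = 1.04×10⁻³ Pa/m
Geostrophic speed: V_g = |∂P/∂n|/(fρ) = 1.04×10⁻³/(1.03×10⁻⁴ × 1.01) = 9.98 m/s
Around a high, pressure-gradient force acts outward with centrifugal, so Coriolis balances both:
fV = (1/ρ)|∂P/∂n| + V²/R  →  V² − fR·V + fR·V_g = 0
With fR = 1.03×10⁻⁴ × 978×10³ m = 101 m/s:
V = [fR − √((fR)² − 4 fR V_g)]/2 = [101 − √(101² − 4×101×9.98)]/2 = 11.2 m/s
Supergeostrophic (V > V_g = 9.98 m/s), as expected around a high.
Converting: 11.2 m/s × 3.6 = 40.4 km/h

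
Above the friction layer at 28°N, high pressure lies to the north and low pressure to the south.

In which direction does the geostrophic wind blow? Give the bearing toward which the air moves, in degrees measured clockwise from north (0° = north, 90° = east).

270°

The pressure-gradient force points toward the south (bearing 180°).
Geostrophic balance: in the Northern Hemisphere the Coriolis force deflects motion to the right, so the geostrophic wind blows 90° to the right of the pressure-gradient force (low pressure on the left).
Rotating 180° by 90° clockwise gives 270° — the wind blows toward the west.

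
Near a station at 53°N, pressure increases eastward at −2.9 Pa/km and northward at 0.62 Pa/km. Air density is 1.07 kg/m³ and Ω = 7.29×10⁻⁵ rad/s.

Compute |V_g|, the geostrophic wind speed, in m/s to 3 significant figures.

23.8 m/s

Coriolis parameter at 53°N:
f = 2Ω sin φ = 2 × 7.29×10⁻⁵ × sin 53° = 1.16×10⁻⁴ s⁻¹
Component geostrophic relations (x east, y north):
u_g = −(1/(fρ)) ∂P/∂y,  v_g = (1/(fρ)) ∂P/∂x
u_g = −(0.62×10⁻³)/(1.16×10⁻⁴ × 1.07) = −4.98 m/s;  v_g = (−2.9×10⁻³)/(1.16×10⁻⁴ × 1.07) = −23.3 m/s
|V_g| = √(u_g² + v_g²) = 23.8 m/s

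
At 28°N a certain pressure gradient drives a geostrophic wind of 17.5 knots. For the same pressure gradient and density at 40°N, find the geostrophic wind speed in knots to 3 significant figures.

12.8 knots

With the same pressure gradient and density, V_g ∝ 1/f ∝ 1/sin φ.
V₂ = V₁ · sin φ₁ / sin φ₂ = 17.5 × sin 28° / sin 40°
V₂ = 17.5 × 0.4695/0.6428 = 12.8 knots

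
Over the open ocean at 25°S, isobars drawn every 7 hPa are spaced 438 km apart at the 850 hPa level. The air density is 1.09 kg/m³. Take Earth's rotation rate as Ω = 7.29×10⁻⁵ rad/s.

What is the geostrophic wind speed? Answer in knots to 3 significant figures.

Coriolis parameter at 25°S:
f = 2Ω sin φ = 2 × 7.29×10⁻⁵ × sin 25° = 6.16×10⁻⁵ s⁻¹
Pressure gradient: |∂P/∂n| = 700 Pa / 438000 m = 1.60×10⁻³ Pa/m
Geostrophic balance (pressure-gradient force = Coriolis force):
V_g = (1/(fρ)) |∂P/∂n| = 1.60×10⁻³ / (6.16×10⁻⁵ × 1.09) = 23.8 m/s
Converting: 23.8 m/s × 1.944 = 46.3 knots

46.3 knots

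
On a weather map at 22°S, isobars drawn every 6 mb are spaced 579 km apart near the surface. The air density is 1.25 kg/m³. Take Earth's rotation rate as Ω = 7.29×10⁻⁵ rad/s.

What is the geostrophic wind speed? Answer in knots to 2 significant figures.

Coriolis parameter at 22°S:
f = 2Ω sin φ = 2 × 7.29×10⁻⁵ × sin 22° = 5.46×10⁻⁵ s⁻¹
Pressure gradient: |∂P/∂n| = 600 Pa / 579000 m = 1.04×10⁻³ Pa/m
Geostrophic balance (pressure-gradient force = Coriolis force):
V_g = (1/(fρ)) |∂P/∂n| = 1.04×10⁻³ / (5.46×10⁻⁵ × 1.25) = 15.2 m/s
Converting: 15.2 m/s × 1.944 = 30 knots

30 knots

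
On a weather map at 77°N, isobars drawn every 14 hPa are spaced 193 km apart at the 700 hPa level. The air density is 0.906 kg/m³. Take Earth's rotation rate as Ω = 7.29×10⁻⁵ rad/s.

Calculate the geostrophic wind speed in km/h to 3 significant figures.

203 km/h

Coriolis parameter at 77°N:
f = 2Ω sin φ = 2 × 7.29×10⁻⁵ × sin 77° = 1.42×10⁻⁴ s⁻¹
Pressure gradient: |∂P/∂n| = 1400 Pa / 193000 m = 7.25×10⁻³ Pa/m
Geostrophic balance (pressure-gradient force = Coriolis force):
V_g = (1/(fρ)) |∂P/∂n| = 7.25×10⁻³ / (1.42×10⁻⁴ × 0.906) = 56.4 m/s
Converting: 56.4 m/s × 3.6 = 203 km/h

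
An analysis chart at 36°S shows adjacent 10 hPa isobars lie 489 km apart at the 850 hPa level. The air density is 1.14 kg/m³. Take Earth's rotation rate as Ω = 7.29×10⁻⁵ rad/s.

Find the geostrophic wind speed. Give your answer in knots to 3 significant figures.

40.7 knots

Coriolis parameter at 36°S:
f = 2Ω sin φ = 2 × 7.29×10⁻⁵ × sin 36° = 8.57×10⁻⁵ s⁻¹
Pressure gradient: |∂P/∂n| = 1000 Pa / 489000 m = 2.04×10⁻³ Pa/m
Geostrophic balance (pressure-gradient force = Coriolis force):
V_g = (1/(fρ)) |∂P/∂n| = 2.04×10⁻³ / (8.57×10⁻⁵ × 1.14) = 20.9 m/s
Converting: 20.9 m/s × 1.944 = 40.7 knots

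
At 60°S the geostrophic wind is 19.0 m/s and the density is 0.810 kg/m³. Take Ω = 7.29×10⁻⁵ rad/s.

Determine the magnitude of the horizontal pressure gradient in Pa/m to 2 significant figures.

Coriolis parameter at 60°S:
f = 2Ω sin φ = 2 × 7.29×10⁻⁵ × sin 60° = 1.26×10⁻⁴ s⁻¹
Geostrophic balance rearranged: |∂P/∂n| = f ρ V_g
|∂P/∂n| = 1.26×10⁻⁴ × 0.810 × 19.0 = 1.94×10⁻³ Pa/m

1.9×10⁻³ Pa/m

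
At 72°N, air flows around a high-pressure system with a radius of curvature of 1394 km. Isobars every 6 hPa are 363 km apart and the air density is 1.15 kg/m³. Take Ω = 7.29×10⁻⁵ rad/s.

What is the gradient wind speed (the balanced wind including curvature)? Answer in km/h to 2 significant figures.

Coriolis parameter at 72°N:
f = 2Ω sin φ = 2 × 7.29×10⁻⁵ × sin 72° = 1.39×10⁻⁴ s⁻¹
Pressure gradient: |∂P/∂n| = 600 Pa / 363000 m = 1.65×10⁻³ Pa/m
Geostrophic speed: V_g = |∂P/∂n|/(fρ) = 1.65×10⁻³/(1.39×10⁻⁴ × 1.15) = 10.4 m/s
Around a high, pressure-gradient force acts outward with centrifugal, so Coriolis balances both:
fV = (1/ρ)|∂P/∂n| + V²/R  →  V² − fR·V + fR·V_g = 0
With fR = 1.39×10⁻⁴ × 1394×10³ m = 193 m/s:
V = [fR − √((fR)² − 4 fR V_g)]/2 = [193 − √(193² − 4×193×10.4)]/2 = 11 m/s
Supergeostrophic (V > V_g = 10.4 m/s), as expected around a high.
Converting: 11 m/s × 3.6 = 40 km/h

40 km/h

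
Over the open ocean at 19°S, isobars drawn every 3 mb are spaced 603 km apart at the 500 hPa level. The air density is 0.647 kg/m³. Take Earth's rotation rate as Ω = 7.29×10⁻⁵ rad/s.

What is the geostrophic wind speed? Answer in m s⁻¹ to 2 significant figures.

Coriolis parameter at 19°S:
f = 2Ω sin φ = 2 × 7.29×10⁻⁵ × sin 19° = 4.75×10⁻⁵ s⁻¹
Pressure gradient: |∂P/∂n| = 300 Pa / 603000 m = 4.98×10⁻⁴ Pa/m
Geostrophic balance (pressure-gradient force = Coriolis force):
V_g = (1/(fρ)) |∂P/∂n| = 4.98×10⁻⁴ / (4.75×10⁻⁵ × 0.647) = 16.2 m/s

16 m s⁻¹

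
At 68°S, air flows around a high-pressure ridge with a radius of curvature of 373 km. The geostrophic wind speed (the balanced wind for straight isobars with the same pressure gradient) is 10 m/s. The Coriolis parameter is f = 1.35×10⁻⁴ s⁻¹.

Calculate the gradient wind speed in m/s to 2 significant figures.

Around a high, pressure-gradient force acts outward with centrifugal, so Coriolis balances both:
fV = (1/ρ)|∂P/∂n| + V²/R  →  V² − fR·V + fR·V_g = 0
With fR = 1.35×10⁻⁴ × 373×10³ m = 50.4 m/s:
V = [fR − √((fR)² − 4 fR V_g)]/2 = [50.4 − √(50.4² − 4×50.4×10)]/2 = 13.8 m/s
Supergeostrophic (V > V_g = 10 m/s), as expected around a high.

14 m/s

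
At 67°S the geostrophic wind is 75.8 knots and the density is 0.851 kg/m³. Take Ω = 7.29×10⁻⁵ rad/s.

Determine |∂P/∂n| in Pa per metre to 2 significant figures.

4.5×10⁻³ Pa/m

Coriolis parameter at 67°S:
f = 2Ω sin φ = 2 × 7.29×10⁻⁵ × sin 67° = 1.34×10⁻⁴ s⁻¹
Wind speed in SI: 75.8 knots = 39.0 m/s
Geostrophic balance rearranged: |∂P/∂n| = f ρ V_g
|∂P/∂n| = 1.34×10⁻⁴ × 0.851 × 39.0 = 4.45×10⁻³ Pa/m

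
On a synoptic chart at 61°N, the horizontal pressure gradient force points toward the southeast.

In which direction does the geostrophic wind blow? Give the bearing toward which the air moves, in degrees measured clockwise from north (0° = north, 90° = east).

The pressure-gradient force points toward the southeast (bearing 135°).
Geostrophic balance: in the Northern Hemisphere the Coriolis force deflects motion to the right, so the geostrophic wind blows 90° to the right of the pressure-gradient force (low pressure on the left).
Rotating 135° by 90° clockwise gives 225° — the wind blows toward the southwest.

225°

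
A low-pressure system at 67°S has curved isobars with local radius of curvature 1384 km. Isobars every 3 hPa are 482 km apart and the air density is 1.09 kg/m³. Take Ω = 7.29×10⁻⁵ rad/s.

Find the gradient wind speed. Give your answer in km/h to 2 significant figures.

Coriolis parameter at 67°S:
f = 2Ω sin φ = 2 × 7.29×10⁻⁵ × sin 67° = 1.34×10⁻⁴ s⁻¹
Pressure gradient: |∂P/∂n| = 300 Pa / 482000 m = 6.22×10⁻⁴ Pa/m
Geostrophic speed: V_g = |∂P/∂n|/(fρ) = 6.22×10⁻⁴/(1.34×10⁻⁴ × 1.09) = 4.25 m/s
Around a low, centrifugal force acts outward with Coriolis, so pressure-gradient force balances both:
(1/ρ)|∂P/∂n| = fV + V²/R  →  V² + fR·V − fR·V_g = 0
With fR = 1.34×10⁻⁴ × 1384×10³ m = 186 m/s:
V = [−fR + √((fR)² + 4 fR V_g)]/2 = [−186 + √(186² + 4×186×4.25)]/2 = 4.16 m/s
Subgeostrophic (V < V_g = 4.25 m/s), as expected around a low.
Converting: 4.16 m/s × 3.6 = 15 km/h

15 km/h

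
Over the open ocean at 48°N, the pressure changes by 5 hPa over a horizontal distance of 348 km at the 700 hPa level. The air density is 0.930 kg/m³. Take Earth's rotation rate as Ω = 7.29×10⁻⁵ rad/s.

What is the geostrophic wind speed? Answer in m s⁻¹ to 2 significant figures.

14 m s⁻¹

Coriolis parameter at 48°N:
f = 2Ω sin φ = 2 × 7.29×10⁻⁵ × sin 48° = 1.08×10⁻⁴ s⁻¹
Pressure gradient: |∂P/∂n| = 500 Pa / 348000 m = 1.44×10⁻³ Pa/m
Geostrophic balance (pressure-gradient force = Coriolis force):
V_g = (1/(fρ)) |∂P/∂n| = 1.44×10⁻³ / (1.08×10⁻⁴ × 0.930) = 14.3 m/s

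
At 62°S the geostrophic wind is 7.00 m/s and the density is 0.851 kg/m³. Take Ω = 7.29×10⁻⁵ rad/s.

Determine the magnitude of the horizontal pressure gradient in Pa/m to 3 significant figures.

7.67×10⁻⁴ Pa/m

Coriolis parameter at 62°S:
f = 2Ω sin φ = 2 × 7.29×10⁻⁵ × sin 62° = 1.29×10⁻⁴ s⁻¹
Geostrophic balance rearranged: |∂P/∂n| = f ρ V_g
|∂P/∂n| = 1.29×10⁻⁴ × 0.851 × 7.00 = 7.67×10⁻⁴ Pa/m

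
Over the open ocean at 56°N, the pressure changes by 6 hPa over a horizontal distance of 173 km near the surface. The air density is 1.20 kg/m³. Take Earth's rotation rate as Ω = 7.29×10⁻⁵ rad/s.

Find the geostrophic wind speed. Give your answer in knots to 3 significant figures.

Coriolis parameter at 56°N:
f = 2Ω sin φ = 2 × 7.29×10⁻⁵ × sin 56° = 1.21×10⁻⁴ s⁻¹
Pressure gradient: |∂P/∂n| = 600 Pa / 173000 m = 3.47×10⁻³ Pa/m
Geostrophic balance (pressure-gradient force = Coriolis force):
V_g = (1/(fρ)) |∂P/∂n| = 3.47×10⁻³ / (1.21×10⁻⁴ × 1.20) = 23.9 m/s
Converting: 23.9 m/s × 1.944 = 46.5 knots

46.5 knots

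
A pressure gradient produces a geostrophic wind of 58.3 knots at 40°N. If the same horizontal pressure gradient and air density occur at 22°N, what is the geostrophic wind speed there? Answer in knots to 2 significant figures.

100 knots

With the same pressure gradient and density, V_g ∝ 1/f ∝ 1/sin φ.
V₂ = V₁ · sin φ₁ / sin φ₂ = 58.3 × sin 40° / sin 22°
V₂ = 58.3 × 0.6428/0.3746 = 100 knots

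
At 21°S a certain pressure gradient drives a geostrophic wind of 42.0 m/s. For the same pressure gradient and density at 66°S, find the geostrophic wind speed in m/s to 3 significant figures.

With the same pressure gradient and density, V_g ∝ 1/f ∝ 1/sin φ.
V₂ = V₁ · sin φ₁ / sin φ₂ = 42.0 × sin 21° / sin 66°
V₂ = 42.0 × 0.3584/0.9135 = 16.5 m/s

16.5 m/s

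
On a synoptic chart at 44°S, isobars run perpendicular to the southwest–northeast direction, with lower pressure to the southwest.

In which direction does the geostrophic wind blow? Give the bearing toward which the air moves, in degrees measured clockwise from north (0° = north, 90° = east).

135°

The pressure-gradient force points toward the southwest (bearing 225°).
Geostrophic balance: in the Southern Hemisphere the Coriolis force deflects motion to the left, so the geostrophic wind blows 90° to the left of the pressure-gradient force (low pressure on the right).
Rotating 225° by 90° counterclockwise gives 135° — the wind blows toward the southeast.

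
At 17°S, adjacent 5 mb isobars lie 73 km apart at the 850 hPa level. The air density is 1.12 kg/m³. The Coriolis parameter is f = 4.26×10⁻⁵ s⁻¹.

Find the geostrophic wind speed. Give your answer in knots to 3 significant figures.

Pressure gradient: |∂P/∂n| = 500 Pa / 73000 m = 6.85×10⁻³ Pa/m
Geostrophic balance (pressure-gradient force = Coriolis force):
V_g = (1/(fρ)) |∂P/∂n| = 6.85×10⁻³ / (4.26×10⁻⁵ × 1.12) = 144 m/s
Converting: 144 m/s × 1.944 = 279 knots

279 knots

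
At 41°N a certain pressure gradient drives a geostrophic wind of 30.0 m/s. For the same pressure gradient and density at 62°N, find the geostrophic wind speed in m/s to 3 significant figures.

22.3 m/s

With the same pressure gradient and density, V_g ∝ 1/f ∝ 1/sin φ.
V₂ = V₁ · sin φ₁ / sin φ₂ = 30.0 × sin 41° / sin 62°
V₂ = 30.0 × 0.6561/0.8829 = 22.3 m/s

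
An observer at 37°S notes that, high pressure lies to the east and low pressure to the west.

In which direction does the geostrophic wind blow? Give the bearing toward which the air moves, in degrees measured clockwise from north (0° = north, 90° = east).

The pressure-gradient force points toward the west (bearing 270°).
Geostrophic balance: in the Southern Hemisphere the Coriolis force deflects motion to the left, so the geostrophic wind blows 90° to the left of the pressure-gradient force (low pressure on the right).
Rotating 270° by 90° counterclockwise gives 180° — the wind blows toward the south.

180°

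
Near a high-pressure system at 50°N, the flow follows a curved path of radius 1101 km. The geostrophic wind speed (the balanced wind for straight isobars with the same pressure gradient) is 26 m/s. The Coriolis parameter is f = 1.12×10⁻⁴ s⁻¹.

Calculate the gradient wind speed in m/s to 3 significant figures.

Around a high, pressure-gradient force acts outward with centrifugal, so Coriolis balances both:
fV = (1/ρ)|∂P/∂n| + V²/R  →  V² − fR·V + fR·V_g = 0
With fR = 1.12×10⁻⁴ × 1101×10³ m = 123 m/s:
V = [fR − √((fR)² − 4 fR V_g)]/2 = [123 − √(123² − 4×123×26)]/2 = 37.3 m/s
Supergeostrophic (V > V_g = 26 m/s), as expected around a high.

37.3 m/s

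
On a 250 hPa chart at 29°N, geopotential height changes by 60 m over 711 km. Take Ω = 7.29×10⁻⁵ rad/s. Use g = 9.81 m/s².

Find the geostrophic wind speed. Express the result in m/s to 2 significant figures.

Coriolis parameter at 29°N:
f = 2Ω sin φ = 2 × 7.29×10⁻⁵ × sin 29° = 7.07×10⁻⁵ s⁻¹
Height gradient: |∂Z/∂n| = 60 m / 711000 m = 8.44×10⁻⁵
On a pressure surface, geostrophic balance gives V_g = (g/f)|∂Z/∂n|:
V_g = 9.81 × 8.44×10⁻⁵ / 7.07×10⁻⁵ = 11.7 m/s

12 m/s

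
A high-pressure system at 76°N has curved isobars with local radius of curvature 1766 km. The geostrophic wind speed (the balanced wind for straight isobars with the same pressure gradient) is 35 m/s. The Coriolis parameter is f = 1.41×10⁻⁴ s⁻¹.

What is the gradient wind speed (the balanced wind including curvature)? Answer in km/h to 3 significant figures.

152 km/h

Around a high, pressure-gradient force acts outward with centrifugal, so Coriolis balances both:
fV = (1/ρ)|∂P/∂n| + V²/R  →  V² − fR·V + fR·V_g = 0
With fR = 1.41×10⁻⁴ × 1766×10³ m = 249 m/s:
V = [fR − √((fR)² − 4 fR V_g)]/2 = [249 − √(249² − 4×249×35)]/2 = 42.1 m/s
Supergeostrophic (V > V_g = 35 m/s), as expected around a high.
Converting: 42.1 m/s × 3.6 = 152 km/h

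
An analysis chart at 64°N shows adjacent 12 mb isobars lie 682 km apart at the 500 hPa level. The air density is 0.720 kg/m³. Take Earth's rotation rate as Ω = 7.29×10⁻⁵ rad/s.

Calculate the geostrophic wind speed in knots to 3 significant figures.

Coriolis parameter at 64°N:
f = 2Ω sin φ = 2 × 7.29×10⁻⁵ × sin 64° = 1.31×10⁻⁴ s⁻¹
Pressure gradient: |∂P/∂n| = 1200 Pa / 682000 m = 1.76×10⁻³ Pa/m
Geostrophic balance (pressure-gradient force = Coriolis force):
V_g = (1/(fρ)) |∂P/∂n| = 1.76×10⁻³ / (1.31×10⁻⁴ × 0.720) = 18.6 m/s
Converting: 18.6 m/s × 1.944 = 36.3 knots

36.3 knots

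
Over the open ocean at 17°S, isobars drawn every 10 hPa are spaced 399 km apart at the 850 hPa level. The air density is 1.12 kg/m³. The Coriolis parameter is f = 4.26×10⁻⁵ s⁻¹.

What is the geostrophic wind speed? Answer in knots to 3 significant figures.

Pressure gradient: |∂P/∂n| = 1000 Pa / 399000 m = 2.51×10⁻³ Pa/m
Geostrophic balance (pressure-gradient force = Coriolis force):
V_g = (1/(fρ)) |∂P/∂n| = 2.51×10⁻³ / (4.26×10⁻⁵ × 1.12) = 52.5 m/s
Converting: 52.5 m/s × 1.944 = 102 knots

102 knots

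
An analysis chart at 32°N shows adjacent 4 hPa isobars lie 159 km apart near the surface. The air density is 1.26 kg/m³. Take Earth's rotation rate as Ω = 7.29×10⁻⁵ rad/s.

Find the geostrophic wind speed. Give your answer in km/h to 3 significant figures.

93.0 km/h

Coriolis parameter at 32°N:
f = 2Ω sin φ = 2 × 7.29×10⁻⁵ × sin 32° = 7.73×10⁻⁵ s⁻¹
Pressure gradient: |∂P/∂n| = 400 Pa / 159000 m = 2.52×10⁻³ Pa/m
Geostrophic balance (pressure-gradient force = Coriolis force):
V_g = (1/(fρ)) |∂P/∂n| = 2.52×10⁻³ / (7.73×10⁻⁵ × 1.26) = 25.8 m/s
Converting: 25.8 m/s × 3.6 = 93.0 km/h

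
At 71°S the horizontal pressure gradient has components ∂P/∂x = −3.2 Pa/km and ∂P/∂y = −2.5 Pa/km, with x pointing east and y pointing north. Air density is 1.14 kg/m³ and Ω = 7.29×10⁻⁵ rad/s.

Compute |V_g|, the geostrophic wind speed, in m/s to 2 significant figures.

Coriolis parameter at 71°S:
f = 2Ω sin φ = 2 × 7.29×10⁻⁵ × sin 71° = 1.38×10⁻⁴ s⁻¹
In the Southern Hemisphere f is negative: f = −1.38×10⁻⁴ s⁻¹.
Component geostrophic relations (x east, y north):
u_g = −(1/(fρ)) ∂P/∂y,  v_g = (1/(fρ)) ∂P/∂x
u_g = −(−2.5×10⁻³)/(−1.38×10⁻⁴ × 1.14) = −15.9 m/s;  v_g = (−3.2×10⁻³)/(−1.38×10⁻⁴ × 1.14) = 20.4 m/s
|V_g| = √(u_g² + v_g²) = 25.8 m/s

26 m/s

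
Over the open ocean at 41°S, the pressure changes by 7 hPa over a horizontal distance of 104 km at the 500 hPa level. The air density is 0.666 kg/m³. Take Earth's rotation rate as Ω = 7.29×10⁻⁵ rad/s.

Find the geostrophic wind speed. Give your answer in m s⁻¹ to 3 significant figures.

Coriolis parameter at 41°S:
f = 2Ω sin φ = 2 × 7.29×10⁻⁵ × sin 41° = 9.57×10⁻⁵ s⁻¹
Pressure gradient: |∂P/∂n| = 700 Pa / 104000 m = 6.73×10⁻³ Pa/m
Geostrophic balance (pressure-gradient force = Coriolis force):
V_g = (1/(fρ)) |∂P/∂n| = 6.73×10⁻³ / (9.57×10⁻⁵ × 0.666) = 106 m/s

106 m s⁻¹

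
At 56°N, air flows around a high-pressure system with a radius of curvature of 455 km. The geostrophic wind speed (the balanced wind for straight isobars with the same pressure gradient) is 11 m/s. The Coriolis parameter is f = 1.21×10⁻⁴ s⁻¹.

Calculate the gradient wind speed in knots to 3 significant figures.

Around a high, pressure-gradient force acts outward with centrifugal, so Coriolis balances both:
fV = (1/ρ)|∂P/∂n| + V²/R  →  V² − fR·V + fR·V_g = 0
With fR = 1.21×10⁻⁴ × 455×10³ m = 55.1 m/s:
V = [fR − √((fR)² − 4 fR V_g)]/2 = [55.1 − √(55.1² − 4×55.1×11)]/2 = 15.2 m/s
Supergeostrophic (V > V_g = 11 m/s), as expected around a high.
Converting: 15.2 m/s × 1.944 = 29.5 knots

29.5 knots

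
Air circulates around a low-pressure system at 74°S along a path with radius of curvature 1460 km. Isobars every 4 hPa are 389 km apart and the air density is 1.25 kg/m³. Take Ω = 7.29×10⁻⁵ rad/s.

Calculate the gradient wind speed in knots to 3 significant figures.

11.1 knots

Coriolis parameter at 74°S:
f = 2Ω sin φ = 2 × 7.29×10⁻⁵ × sin 74° = 1.40×10⁻⁴ s⁻¹
Pressure gradient: |∂P/∂n| = 400 Pa / 389000 m = 1.03×10⁻³ Pa/m
Geostrophic speed: V_g = |∂P/∂n|/(fρ) = 1.03×10⁻³/(1.40×10⁻⁴ × 1.25) = 5.87 m/s
Around a low, centrifugal force acts outward with Coriolis, so pressure-gradient force balances both:
(1/ρ)|∂P/∂n| = fV + V²/R  →  V² + fR·V − fR·V_g = 0
With fR = 1.40×10⁻⁴ × 1460×10³ m = 205 m/s:
V = [−fR + √((fR)² + 4 fR V_g)]/2 = [−205 + √(205² + 4×205×5.87)]/2 = 5.71 m/s
Subgeostrophic (V < V_g = 5.87 m/s), as expected around a low.
Converting: 5.71 m/s × 1.944 = 11.1 knots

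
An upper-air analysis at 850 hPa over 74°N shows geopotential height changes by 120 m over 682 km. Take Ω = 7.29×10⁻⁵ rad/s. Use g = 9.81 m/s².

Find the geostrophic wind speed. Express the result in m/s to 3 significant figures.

Coriolis parameter at 74°N:
f = 2Ω sin φ = 2 × 7.29×10⁻⁵ × sin 74° = 1.40×10⁻⁴ s⁻¹
Height gradient: |∂Z/∂n| = 120 m / 682000 m = 1.76×10⁻⁴
On a pressure surface, geostrophic balance gives V_g = (g/f)|∂Z/∂n|:
V_g = 9.81 × 1.76×10⁻⁴ / 1.40×10⁻⁴ = 12.3 m/s

12.3 m/s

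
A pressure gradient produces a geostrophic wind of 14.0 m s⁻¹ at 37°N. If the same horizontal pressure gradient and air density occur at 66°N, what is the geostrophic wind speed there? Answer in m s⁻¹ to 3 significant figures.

9.22 m s⁻¹

With the same pressure gradient and density, V_g ∝ 1/f ∝ 1/sin φ.
V₂ = V₁ · sin φ₁ / sin φ₂ = 14.0 × sin 37° / sin 66°
V₂ = 14.0 × 0.6018/0.9135 = 9.22 m s⁻¹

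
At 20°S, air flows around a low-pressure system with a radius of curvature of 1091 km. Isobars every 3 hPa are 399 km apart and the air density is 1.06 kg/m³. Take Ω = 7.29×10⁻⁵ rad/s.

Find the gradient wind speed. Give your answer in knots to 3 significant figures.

Coriolis parameter at 20°S:
f = 2Ω sin φ = 2 × 7.29×10⁻⁵ × sin 20° = 4.99×10⁻⁵ s⁻¹
Pressure gradient: |∂P/∂n| = 300 Pa / 399000 m = 7.52×10⁻⁴ Pa/m
Geostrophic speed: V_g = |∂P/∂n|/(fρ) = 7.52×10⁻⁴/(4.99×10⁻⁵ × 1.06) = 14.2 m/s
Around a low, centrifugal force acts outward with Coriolis, so pressure-gradient force balances both:
(1/ρ)|∂P/∂n| = fV + V²/R  →  V² + fR·V − fR·V_g = 0
With fR = 4.99×10⁻⁵ × 1091×10³ m = 54.4 m/s:
V = [−fR + √((fR)² + 4 fR V_g)]/2 = [−54.4 + √(54.4² + 4×54.4×14.2)]/2 = 11.7 m/s
Subgeostrophic (V < V_g = 14.2 m/s), as expected around a low.
Converting: 11.7 m/s × 1.944 = 22.8 knots

22.8 knots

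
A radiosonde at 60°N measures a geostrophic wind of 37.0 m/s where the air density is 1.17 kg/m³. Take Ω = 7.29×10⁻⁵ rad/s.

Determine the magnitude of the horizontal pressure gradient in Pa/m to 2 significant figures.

Coriolis parameter at 60°N:
f = 2Ω sin φ = 2 × 7.29×10⁻⁵ × sin 60° = 1.26×10⁻⁴ s⁻¹
Geostrophic balance rearranged: |∂P/∂n| = f ρ V_g
|∂P/∂n| = 1.26×10⁻⁴ × 1.17 × 37.0 = 5.47×10⁻³ Pa/m

5.5×10⁻³ Pa/m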